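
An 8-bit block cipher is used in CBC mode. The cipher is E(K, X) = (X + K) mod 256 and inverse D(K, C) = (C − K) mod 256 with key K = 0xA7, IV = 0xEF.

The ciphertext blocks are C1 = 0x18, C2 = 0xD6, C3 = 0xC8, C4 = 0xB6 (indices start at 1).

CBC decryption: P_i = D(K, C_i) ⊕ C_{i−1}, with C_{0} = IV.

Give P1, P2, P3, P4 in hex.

P1: D(K, 0x18) = 0x71; 0x71 ⊕ 0xEF = 0x9E.
P2: D(K, 0xD6) = 0x2F; 0x2F ⊕ 0x18 = 0x37.
P3: D(K, 0xC8) = 0x21; 0x21 ⊕ 0xD6 = 0xF7.
P4: D(K, 0xB6) = 0x0F; 0x0F ⊕ 0xC8 = 0xC7.

P1 = 0x9E, P2 = 0x37, P3 = 0xF7, P4 = 0xC7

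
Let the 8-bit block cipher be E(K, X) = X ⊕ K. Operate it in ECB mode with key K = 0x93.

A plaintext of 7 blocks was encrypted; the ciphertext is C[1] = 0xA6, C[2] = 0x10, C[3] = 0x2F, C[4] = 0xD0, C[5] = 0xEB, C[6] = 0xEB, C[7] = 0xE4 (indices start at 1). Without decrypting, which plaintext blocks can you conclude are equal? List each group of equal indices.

P[5] = P[6]

ECB encrypts each block independently with the same key, so equal ciphertext blocks imply equal plaintext blocks.
C[5] = C[6] = 0xEB, so P[5] = P[6].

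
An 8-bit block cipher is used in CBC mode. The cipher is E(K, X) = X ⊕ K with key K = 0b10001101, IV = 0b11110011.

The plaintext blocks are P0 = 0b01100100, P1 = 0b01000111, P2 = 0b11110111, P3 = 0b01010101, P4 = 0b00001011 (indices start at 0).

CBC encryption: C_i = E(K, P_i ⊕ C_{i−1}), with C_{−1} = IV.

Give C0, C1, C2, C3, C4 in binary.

C0 = 0b00011010, C1 = 0b11010000, C2 = 0b10101010, C3 = 0b01110010, C4 = 0b11110100

C0: P0 ⊕ 0b11110011 = 0b10010111; E(K, 0b10010111) = 0b00011010.
C1: P1 ⊕ 0b00011010 = 0b01011101; E(K, 0b01011101) = 0b11010000.
C2: P2 ⊕ 0b11010000 = 0b00100111; E(K, 0b00100111) = 0b10101010.
C3: P3 ⊕ 0b10101010 = 0b11111111; E(K, 0b11111111) = 0b01110010.
C4: P4 ⊕ 0b01110010 = 0b01111001; E(K, 0b01111001) = 0b11110100.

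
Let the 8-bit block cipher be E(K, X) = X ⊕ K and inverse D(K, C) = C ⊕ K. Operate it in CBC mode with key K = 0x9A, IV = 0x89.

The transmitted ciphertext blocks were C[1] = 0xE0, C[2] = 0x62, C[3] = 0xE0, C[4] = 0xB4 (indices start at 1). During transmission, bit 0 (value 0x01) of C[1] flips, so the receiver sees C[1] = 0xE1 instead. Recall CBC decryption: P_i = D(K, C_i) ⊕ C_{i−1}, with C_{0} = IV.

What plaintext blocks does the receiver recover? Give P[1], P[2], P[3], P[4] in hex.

P[1] = 0xF2, P[2] = 0x19, P[3] = 0x18, P[4] = 0xCE

Only C[1] changed, to 0xE1. In CBC, a change in C_i garbles P_i and flips the same bit in P_{i+1}. Decrypting the received ciphertext:
P[1]: D(K, 0xE1) = 0x7B; 0x7B ⊕ 0x89 = 0xF2.
P[2]: D(K, 0x62) = 0xF8; 0xF8 ⊕ 0xE1 = 0x19.
P[3]: D(K, 0xE0) = 0x7A; 0x7A ⊕ 0x62 = 0x18.
P[4]: D(K, 0xB4) = 0x2E; 0x2E ⊕ 0xE0 = 0xCE.
Blocks that differ from the original plaintext: P[1], P[2].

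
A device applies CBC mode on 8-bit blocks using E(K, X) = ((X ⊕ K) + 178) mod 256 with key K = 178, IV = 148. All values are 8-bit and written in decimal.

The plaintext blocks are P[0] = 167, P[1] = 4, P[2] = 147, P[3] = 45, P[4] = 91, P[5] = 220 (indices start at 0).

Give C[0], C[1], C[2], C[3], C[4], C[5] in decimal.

C[0] = 51, C[1] = 55, C[2] = 200, C[3] = 9, C[4] = 146, C[5] = 174

CBC encryption: C_i = E(K, P_i ⊕ C_{i−1}), with C_{−1} = IV.
C[0]: P[0] ⊕ 148 = 51; E(K, 51) = 51.
C[1]: P[1] ⊕ 51 = 55; E(K, 55) = 55.
C[2]: P[2] ⊕ 55 = 164; E(K, 164) = 200.
C[3]: P[3] ⊕ 200 = 229; E(K, 229) = 9.
C[4]: P[4] ⊕ 9 = 82; E(K, 82) = 146.
C[5]: P[5] ⊕ 146 = 78; E(K, 78) = 174.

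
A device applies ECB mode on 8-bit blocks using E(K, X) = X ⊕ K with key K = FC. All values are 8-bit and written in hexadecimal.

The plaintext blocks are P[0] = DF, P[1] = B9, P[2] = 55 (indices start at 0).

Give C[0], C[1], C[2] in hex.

C[0] = 23, C[1] = 45, C[2] = A9

ECB encryption: C_i = E(K, P_i).
C[0]: E(K, DF) = 23.
C[1]: E(K, B9) = 45.
C[2]: E(K, 55) = A9.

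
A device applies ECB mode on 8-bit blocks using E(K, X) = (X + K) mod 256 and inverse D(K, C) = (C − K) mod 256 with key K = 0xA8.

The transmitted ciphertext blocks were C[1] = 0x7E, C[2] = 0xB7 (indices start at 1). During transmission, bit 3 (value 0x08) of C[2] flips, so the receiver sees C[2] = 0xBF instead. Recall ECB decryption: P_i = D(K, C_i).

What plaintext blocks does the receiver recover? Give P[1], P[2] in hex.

P[1] = 0xD6, P[2] = 0x17

Only C[2] changed, to 0xBF. In ECB, a change in C_i affects only P_i. Decrypting the received ciphertext:
P[1]: D(K, 0x7E) = 0xD6.
P[2]: D(K, 0xBF) = 0x17.
Blocks that differ from the original plaintext: P[2].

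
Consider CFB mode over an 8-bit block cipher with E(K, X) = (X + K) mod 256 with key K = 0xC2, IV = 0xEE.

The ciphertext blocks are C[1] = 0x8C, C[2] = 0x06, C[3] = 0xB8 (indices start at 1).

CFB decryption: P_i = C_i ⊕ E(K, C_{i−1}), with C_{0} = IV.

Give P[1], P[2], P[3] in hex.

P[1]: E(K, 0xEE) = 0xB0; 0x8C ⊕ 0xB0 = 0x3C.
P[2]: E(K, 0x8C) = 0x4E; 0x06 ⊕ 0x4E = 0x48.
P[3]: E(K, 0x06) = 0xC8; 0xB8 ⊕ 0xC8 = 0x70.

P[1] = 0x3C, P[2] = 0x48, P[3] = 0x70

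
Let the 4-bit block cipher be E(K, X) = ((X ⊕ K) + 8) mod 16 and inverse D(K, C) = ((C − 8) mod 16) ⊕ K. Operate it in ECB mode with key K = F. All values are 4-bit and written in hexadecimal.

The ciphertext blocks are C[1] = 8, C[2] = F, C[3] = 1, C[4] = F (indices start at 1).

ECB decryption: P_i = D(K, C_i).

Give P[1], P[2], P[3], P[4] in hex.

P[1]: D(K, 8) = F.
P[2]: D(K, F) = 8.
P[3]: D(K, 1) = 6.
P[4]: D(K, F) = 8.

P[1] = F, P[2] = 8, P[3] = 6, P[4] = 8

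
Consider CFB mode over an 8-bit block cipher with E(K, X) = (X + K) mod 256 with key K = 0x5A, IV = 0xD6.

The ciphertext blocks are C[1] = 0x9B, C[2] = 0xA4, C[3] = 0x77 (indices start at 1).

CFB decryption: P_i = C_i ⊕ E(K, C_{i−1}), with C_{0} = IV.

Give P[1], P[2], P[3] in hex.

P[1] = 0xAB, P[2] = 0x51, P[3] = 0x89

P[1]: E(K, 0xD6) = 0x30; 0x9B ⊕ 0x30 = 0xAB.
P[2]: E(K, 0x9B) = 0xF5; 0xA4 ⊕ 0xF5 = 0x51.
P[3]: E(K, 0xA4) = 0xFE; 0x77 ⊕ 0xFE = 0x89.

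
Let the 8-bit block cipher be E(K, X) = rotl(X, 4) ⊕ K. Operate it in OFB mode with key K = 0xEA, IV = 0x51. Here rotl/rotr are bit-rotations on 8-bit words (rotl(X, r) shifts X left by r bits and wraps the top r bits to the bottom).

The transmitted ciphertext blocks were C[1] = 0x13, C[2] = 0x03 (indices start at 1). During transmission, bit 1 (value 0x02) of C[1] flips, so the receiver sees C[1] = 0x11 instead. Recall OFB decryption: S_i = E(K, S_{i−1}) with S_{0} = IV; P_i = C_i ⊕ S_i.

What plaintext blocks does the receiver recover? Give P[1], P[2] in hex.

Only C[1] changed, to 0x11. In OFB, a change in C_i flips the same bit in P_i only; the keystream is unaffected. Decrypting the received ciphertext:
P[1]: S = E(K, 0x51) = 0xFF; 0x11 ⊕ 0xFF = 0xEE.
P[2]: S = E(K, 0xFF) = 0x15; 0x03 ⊕ 0x15 = 0x16.
Blocks that differ from the original plaintext: P[1].

P[1] = 0xEE, P[2] = 0x16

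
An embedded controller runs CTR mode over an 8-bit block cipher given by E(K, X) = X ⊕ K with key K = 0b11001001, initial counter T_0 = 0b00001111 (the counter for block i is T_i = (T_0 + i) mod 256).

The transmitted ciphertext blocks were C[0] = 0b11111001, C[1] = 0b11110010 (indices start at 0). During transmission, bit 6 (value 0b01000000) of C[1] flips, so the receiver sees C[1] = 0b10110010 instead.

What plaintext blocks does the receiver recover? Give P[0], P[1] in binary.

CTR decryption: S_i = E(K, T_i) where T_i is the counter for block i; P_i = C_i ⊕ S_i.
Only C[1] changed, to 0b10110010. In CTR, a change in C_i flips the same bit in P_i only; the keystream is unaffected. Decrypting the received ciphertext:
P[0]: T = 0b00001111, S = E(K, T) = 0b11000110; 0b11111001 ⊕ 0b11000110 = 0b00111111.
P[1]: T = 0b00010000, S = E(K, T) = 0b11011001; 0b10110010 ⊕ 0b11011001 = 0b01101011.
Blocks that differ from the original plaintext: P[1].

P[0] = 0b00111111, P[1] = 0b01101011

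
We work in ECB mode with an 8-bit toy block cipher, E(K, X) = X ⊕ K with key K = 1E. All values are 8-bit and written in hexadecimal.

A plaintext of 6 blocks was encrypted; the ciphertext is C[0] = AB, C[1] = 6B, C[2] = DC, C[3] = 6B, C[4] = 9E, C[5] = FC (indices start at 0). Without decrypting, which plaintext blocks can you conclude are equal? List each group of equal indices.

P[1] = P[3]

ECB encrypts each block independently with the same key, so equal ciphertext blocks imply equal plaintext blocks.
C[1] = C[3] = 6B, so P[1] = P[3].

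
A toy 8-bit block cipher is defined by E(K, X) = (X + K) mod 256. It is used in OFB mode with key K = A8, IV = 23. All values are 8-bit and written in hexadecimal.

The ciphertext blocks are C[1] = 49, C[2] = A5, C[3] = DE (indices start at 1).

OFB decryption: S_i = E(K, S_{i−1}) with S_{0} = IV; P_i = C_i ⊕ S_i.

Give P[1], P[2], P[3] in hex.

P[1]: S = E(K, 23) = CB; 49 ⊕ CB = 82.
P[2]: S = E(K, CB) = 73; A5 ⊕ 73 = D6.
P[3]: S = E(K, 73) = 1B; DE ⊕ 1B = C5.

P[1] = 82, P[2] = D6, P[3] = C5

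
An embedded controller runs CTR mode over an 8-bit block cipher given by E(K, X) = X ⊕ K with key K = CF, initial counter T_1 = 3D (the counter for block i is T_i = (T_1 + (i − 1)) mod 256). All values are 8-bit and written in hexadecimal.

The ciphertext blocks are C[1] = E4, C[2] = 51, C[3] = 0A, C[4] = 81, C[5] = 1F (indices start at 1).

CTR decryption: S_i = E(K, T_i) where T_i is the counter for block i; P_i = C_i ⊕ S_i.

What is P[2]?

P[2]: T = 3E, S = E(K, T) = F1; 51 ⊕ F1 = A0.

P[2] = A0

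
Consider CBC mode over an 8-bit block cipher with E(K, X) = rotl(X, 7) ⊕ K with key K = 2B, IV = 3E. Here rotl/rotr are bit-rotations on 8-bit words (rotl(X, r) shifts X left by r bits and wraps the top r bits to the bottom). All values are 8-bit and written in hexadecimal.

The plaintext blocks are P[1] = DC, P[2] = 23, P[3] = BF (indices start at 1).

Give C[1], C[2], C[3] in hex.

CBC encryption: C_i = E(K, P_i ⊕ C_{i−1}), with C_{0} = IV.
C[1]: P[1] ⊕ 3E = E2; E(K, E2) = 5A.
C[2]: P[2] ⊕ 5A = 79; E(K, 79) = 97.
C[3]: P[3] ⊕ 97 = 28; E(K, 28) = 3F.

C[1] = 5A, C[2] = 97, C[3] = 3F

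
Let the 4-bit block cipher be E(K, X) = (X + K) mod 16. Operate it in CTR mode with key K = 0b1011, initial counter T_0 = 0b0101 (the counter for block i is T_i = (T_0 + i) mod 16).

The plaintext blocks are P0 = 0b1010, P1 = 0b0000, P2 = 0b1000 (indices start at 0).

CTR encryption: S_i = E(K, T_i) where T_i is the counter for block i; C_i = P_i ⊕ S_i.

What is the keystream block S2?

0b0010

C0: T = 0b0101, S = E(K, T) = 0b0000; 0b1010 ⊕ 0b0000 = 0b1010.
C1: T = 0b0110, S = E(K, T) = 0b0001; 0b0000 ⊕ 0b0001 = 0b0001.
C2: T = 0b0111, S = E(K, T) = 0b0010; 0b1000 ⊕ 0b0010 = 0b1010.
So S2 = 0b0010.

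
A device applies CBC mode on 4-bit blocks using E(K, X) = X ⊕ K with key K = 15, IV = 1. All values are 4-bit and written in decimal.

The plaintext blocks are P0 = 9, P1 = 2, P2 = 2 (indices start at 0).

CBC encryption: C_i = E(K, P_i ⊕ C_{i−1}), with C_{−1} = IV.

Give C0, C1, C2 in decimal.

C0 = 7, C1 = 10, C2 = 7

C0: P0 ⊕ 1 = 8; E(K, 8) = 7.
C1: P1 ⊕ 7 = 5; E(K, 5) = 10.
C2: P2 ⊕ 10 = 8; E(K, 8) = 7.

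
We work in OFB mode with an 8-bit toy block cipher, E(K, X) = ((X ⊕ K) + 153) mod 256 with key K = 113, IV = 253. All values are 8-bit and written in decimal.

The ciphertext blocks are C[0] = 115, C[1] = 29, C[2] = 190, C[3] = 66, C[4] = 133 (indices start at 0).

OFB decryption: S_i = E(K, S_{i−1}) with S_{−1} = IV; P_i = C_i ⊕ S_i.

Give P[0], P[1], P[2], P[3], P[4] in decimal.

P[0]: S = E(K, 253) = 37; 115 ⊕ 37 = 86.
P[1]: S = E(K, 37) = 237; 29 ⊕ 237 = 240.
P[2]: S = E(K, 237) = 53; 190 ⊕ 53 = 139.
P[3]: S = E(K, 53) = 221; 66 ⊕ 221 = 159.
P[4]: S = E(K, 221) = 69; 133 ⊕ 69 = 192.

P[0] = 86, P[1] = 240, P[2] = 139, P[3] = 159, P[4] = 192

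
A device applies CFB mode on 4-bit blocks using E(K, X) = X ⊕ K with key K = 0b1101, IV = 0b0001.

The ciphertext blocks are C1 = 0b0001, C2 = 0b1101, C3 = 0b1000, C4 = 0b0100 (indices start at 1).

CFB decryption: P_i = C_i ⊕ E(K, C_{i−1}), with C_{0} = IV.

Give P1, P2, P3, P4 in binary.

P1 = 0b1101, P2 = 0b0001, P3 = 0b1000, P4 = 0b0001

P1: E(K, 0b0001) = 0b1100; 0b0001 ⊕ 0b1100 = 0b1101.
P2: E(K, 0b0001) = 0b1100; 0b1101 ⊕ 0b1100 = 0b0001.
P3: E(K, 0b1101) = 0b0000; 0b1000 ⊕ 0b0000 = 0b1000.
P4: E(K, 0b1000) = 0b0101; 0b0100 ⊕ 0b0101 = 0b0001.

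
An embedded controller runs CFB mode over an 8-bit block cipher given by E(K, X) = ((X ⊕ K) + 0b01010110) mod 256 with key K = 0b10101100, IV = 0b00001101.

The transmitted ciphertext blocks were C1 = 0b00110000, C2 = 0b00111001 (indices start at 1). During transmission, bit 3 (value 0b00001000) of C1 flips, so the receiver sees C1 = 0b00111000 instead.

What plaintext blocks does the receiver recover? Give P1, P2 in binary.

P1 = 0b11001111, P2 = 0b11010011

CFB decryption: P_i = C_i ⊕ E(K, C_{i−1}), with C_{0} = IV.
Only C1 changed, to 0b00111000. In CFB, a change in C_i flips the same bit in P_i and garbles P_{i+1}. Decrypting the received ciphertext:
P1: E(K, 0b00001101) = 0b11110111; 0b00111000 ⊕ 0b11110111 = 0b11001111.
P2: E(K, 0b00111000) = 0b11101010; 0b00111001 ⊕ 0b11101010 = 0b11010011.
Blocks that differ from the original plaintext: P1, P2.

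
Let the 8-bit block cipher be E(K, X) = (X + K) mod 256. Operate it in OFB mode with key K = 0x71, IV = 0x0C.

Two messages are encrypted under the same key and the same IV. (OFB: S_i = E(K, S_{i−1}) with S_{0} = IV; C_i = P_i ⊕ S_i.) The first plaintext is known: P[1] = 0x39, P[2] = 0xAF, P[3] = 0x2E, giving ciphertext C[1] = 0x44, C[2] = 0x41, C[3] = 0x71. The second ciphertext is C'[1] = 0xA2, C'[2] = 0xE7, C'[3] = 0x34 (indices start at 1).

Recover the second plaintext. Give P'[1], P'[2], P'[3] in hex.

P'[1] = 0xDF, P'[2] = 0x09, P'[3] = 0x6B

In OFB with a reused IV, both messages share the same keystream S_i, so C_i ⊕ C'_i = P_i ⊕ P'_i and thus P'_i = P_i ⊕ C_i ⊕ C'_i.
P'[1]: 0x39 ⊕ 0x44 ⊕ 0xA2 = 0xDF.
P'[2]: 0xAF ⊕ 0x41 ⊕ 0xE7 = 0x09.
P'[3]: 0x2E ⊕ 0x71 ⊕ 0x34 = 0x6B.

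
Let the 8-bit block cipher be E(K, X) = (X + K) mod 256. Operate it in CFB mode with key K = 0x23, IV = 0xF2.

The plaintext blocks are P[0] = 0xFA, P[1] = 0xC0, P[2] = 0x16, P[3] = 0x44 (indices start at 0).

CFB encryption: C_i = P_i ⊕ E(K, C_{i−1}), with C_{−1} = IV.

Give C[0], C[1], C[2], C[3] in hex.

C[0]: E(K, 0xF2) = 0x15; 0xFA ⊕ 0x15 = 0xEF.
C[1]: E(K, 0xEF) = 0x12; 0xC0 ⊕ 0x12 = 0xD2.
C[2]: E(K, 0xD2) = 0xF5; 0x16 ⊕ 0xF5 = 0xE3.
C[3]: E(K, 0xE3) = 0x06; 0x44 ⊕ 0x06 = 0x42.

C[0] = 0xEF, C[1] = 0xD2, C[2] = 0xE3, C[3] = 0x42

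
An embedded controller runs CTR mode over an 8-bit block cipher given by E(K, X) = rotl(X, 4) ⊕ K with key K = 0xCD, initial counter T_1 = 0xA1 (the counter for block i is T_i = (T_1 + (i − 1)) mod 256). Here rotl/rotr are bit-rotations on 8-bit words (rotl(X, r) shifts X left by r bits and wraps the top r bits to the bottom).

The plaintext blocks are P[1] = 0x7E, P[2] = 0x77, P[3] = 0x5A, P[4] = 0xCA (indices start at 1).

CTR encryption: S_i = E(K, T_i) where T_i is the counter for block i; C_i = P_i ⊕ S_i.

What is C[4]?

C[1]: T = 0xA1, S = E(K, T) = 0xD7; 0x7E ⊕ 0xD7 = 0xA9.
C[2]: T = 0xA2, S = E(K, T) = 0xE7; 0x77 ⊕ 0xE7 = 0x90.
C[3]: T = 0xA3, S = E(K, T) = 0xF7; 0x5A ⊕ 0xF7 = 0xAD.
C[4]: T = 0xA4, S = E(K, T) = 0x87; 0xCA ⊕ 0x87 = 0x4D.

C[4] = 0x4D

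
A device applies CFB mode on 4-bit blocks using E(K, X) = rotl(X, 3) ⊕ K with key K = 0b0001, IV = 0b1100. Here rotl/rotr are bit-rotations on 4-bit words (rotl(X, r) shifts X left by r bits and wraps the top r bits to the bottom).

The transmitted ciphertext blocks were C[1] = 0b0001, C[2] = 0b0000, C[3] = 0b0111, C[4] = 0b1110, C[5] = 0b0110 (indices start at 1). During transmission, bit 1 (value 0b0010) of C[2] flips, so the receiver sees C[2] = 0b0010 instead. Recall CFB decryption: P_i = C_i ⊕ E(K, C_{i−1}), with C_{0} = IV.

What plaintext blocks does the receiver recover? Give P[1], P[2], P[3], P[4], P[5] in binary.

P[1] = 0b0110, P[2] = 0b1011, P[3] = 0b0111, P[4] = 0b0100, P[5] = 0b0000

Only C[2] changed, to 0b0010. In CFB, a change in C_i flips the same bit in P_i and garbles P_{i+1}. Decrypting the received ciphertext:
P[1]: E(K, 0b1100) = 0b0111; 0b0001 ⊕ 0b0111 = 0b0110.
P[2]: E(K, 0b0001) = 0b1001; 0b0010 ⊕ 0b1001 = 0b1011.
P[3]: E(K, 0b0010) = 0b0000; 0b0111 ⊕ 0b0000 = 0b0111.
P[4]: E(K, 0b0111) = 0b1010; 0b1110 ⊕ 0b1010 = 0b0100.
P[5]: E(K, 0b1110) = 0b0110; 0b0110 ⊕ 0b0110 = 0b0000.
Blocks that differ from the original plaintext: P[2], P[3].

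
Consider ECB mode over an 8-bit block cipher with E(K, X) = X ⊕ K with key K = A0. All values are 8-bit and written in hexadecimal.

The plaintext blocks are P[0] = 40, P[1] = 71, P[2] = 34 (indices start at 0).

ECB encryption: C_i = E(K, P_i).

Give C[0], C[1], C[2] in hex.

C[0]: E(K, 40) = E0.
C[1]: E(K, 71) = D1.
C[2]: E(K, 34) = 94.

C[0] = E0, C[1] = D1, C[2] = 94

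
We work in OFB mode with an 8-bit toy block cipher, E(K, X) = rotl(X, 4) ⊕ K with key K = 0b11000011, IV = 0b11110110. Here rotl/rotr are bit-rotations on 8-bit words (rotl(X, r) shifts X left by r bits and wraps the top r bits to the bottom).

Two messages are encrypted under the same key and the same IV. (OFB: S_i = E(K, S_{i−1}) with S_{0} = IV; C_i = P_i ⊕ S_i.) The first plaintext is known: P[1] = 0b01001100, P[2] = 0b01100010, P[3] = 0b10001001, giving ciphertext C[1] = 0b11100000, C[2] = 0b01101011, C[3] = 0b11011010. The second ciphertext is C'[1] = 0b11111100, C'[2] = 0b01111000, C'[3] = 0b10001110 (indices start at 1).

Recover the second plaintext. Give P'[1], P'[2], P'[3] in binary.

In OFB with a reused IV, both messages share the same keystream S_i, so C_i ⊕ C'_i = P_i ⊕ P'_i and thus P'_i = P_i ⊕ C_i ⊕ C'_i.
P'[1]: 0b01001100 ⊕ 0b11100000 ⊕ 0b11111100 = 0b01010000.
P'[2]: 0b01100010 ⊕ 0b01101011 ⊕ 0b01111000 = 0b01110001.
P'[3]: 0b10001001 ⊕ 0b11011010 ⊕ 0b10001110 = 0b11011101.

P'[1] = 0b01010000, P'[2] = 0b01110001, P'[3] = 0b11011101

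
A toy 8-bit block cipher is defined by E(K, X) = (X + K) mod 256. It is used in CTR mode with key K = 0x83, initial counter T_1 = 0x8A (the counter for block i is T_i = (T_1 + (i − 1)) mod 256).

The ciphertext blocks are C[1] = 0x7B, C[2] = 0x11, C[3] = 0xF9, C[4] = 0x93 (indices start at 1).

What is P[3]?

P[3] = 0xF6

CTR decryption: S_i = E(K, T_i) where T_i is the counter for block i; P_i = C_i ⊕ S_i.
P[3]: T = 0x8C, S = E(K, T) = 0x0F; 0xF9 ⊕ 0x0F = 0xF6.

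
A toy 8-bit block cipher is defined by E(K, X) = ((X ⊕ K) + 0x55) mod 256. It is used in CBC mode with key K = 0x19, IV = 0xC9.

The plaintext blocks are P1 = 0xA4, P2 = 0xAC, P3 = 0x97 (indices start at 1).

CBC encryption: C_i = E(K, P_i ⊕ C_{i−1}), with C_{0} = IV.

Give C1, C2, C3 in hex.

C1: P1 ⊕ 0xC9 = 0x6D; E(K, 0x6D) = 0xC9.
C2: P2 ⊕ 0xC9 = 0x65; E(K, 0x65) = 0xD1.
C3: P3 ⊕ 0xD1 = 0x46; E(K, 0x46) = 0xB4.

C1 = 0xC9, C2 = 0xD1, C3 = 0xB4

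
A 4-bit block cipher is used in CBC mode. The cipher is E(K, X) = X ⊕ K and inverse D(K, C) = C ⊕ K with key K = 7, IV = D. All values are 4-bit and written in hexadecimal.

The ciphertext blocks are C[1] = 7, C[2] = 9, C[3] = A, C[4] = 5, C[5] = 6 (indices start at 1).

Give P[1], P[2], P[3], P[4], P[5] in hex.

P[1] = D, P[2] = 9, P[3] = 4, P[4] = 8, P[5] = 4

CBC decryption: P_i = D(K, C_i) ⊕ C_{i−1}, with C_{0} = IV.
P[1]: D(K, 7) = 0; 0 ⊕ D = D.
P[2]: D(K, 9) = E; E ⊕ 7 = 9.
P[3]: D(K, A) = D; D ⊕ 9 = 4.
P[4]: D(K, 5) = 2; 2 ⊕ A = 8.
P[5]: D(K, 6) = 1; 1 ⊕ 5 = 4.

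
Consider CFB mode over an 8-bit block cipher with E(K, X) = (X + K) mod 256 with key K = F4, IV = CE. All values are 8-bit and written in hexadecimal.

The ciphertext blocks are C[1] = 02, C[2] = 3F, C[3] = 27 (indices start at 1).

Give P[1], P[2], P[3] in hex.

CFB decryption: P_i = C_i ⊕ E(K, C_{i−1}), with C_{0} = IV.
P[1]: E(K, CE) = C2; 02 ⊕ C2 = C0.
P[2]: E(K, 02) = F6; 3F ⊕ F6 = C9.
P[3]: E(K, 3F) = 33; 27 ⊕ 33 = 14.

P[1] = C0, P[2] = C9, P[3] = 14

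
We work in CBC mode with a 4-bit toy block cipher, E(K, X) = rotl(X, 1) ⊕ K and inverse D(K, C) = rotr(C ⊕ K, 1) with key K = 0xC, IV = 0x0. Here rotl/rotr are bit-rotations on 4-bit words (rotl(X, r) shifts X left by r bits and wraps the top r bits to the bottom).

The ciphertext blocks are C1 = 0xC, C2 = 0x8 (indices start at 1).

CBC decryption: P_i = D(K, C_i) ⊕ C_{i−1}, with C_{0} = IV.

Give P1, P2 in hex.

P1 = 0x0, P2 = 0xE

P1: D(K, 0xC) = 0x0; 0x0 ⊕ 0x0 = 0x0.
P2: D(K, 0x8) = 0x2; 0x2 ⊕ 0xC = 0xE.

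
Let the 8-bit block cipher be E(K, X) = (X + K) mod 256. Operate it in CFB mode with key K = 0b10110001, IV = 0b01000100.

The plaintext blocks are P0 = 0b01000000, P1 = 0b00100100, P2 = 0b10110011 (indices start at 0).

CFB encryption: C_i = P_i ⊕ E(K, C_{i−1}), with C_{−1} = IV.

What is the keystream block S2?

C0: E(K, 0b01000100) = 0b11110101; 0b01000000 ⊕ 0b11110101 = 0b10110101.
C1: E(K, 0b10110101) = 0b01100110; 0b00100100 ⊕ 0b01100110 = 0b01000010.
C2: E(K, 0b01000010) = 0b11110011; 0b10110011 ⊕ 0b11110011 = 0b01000000.
So S2 = 0b11110011.

0b11110011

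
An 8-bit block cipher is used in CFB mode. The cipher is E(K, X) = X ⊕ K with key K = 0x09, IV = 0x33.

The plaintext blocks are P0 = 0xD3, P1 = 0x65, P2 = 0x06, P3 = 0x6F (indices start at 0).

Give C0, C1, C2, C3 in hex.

C0 = 0xE9, C1 = 0x85, C2 = 0x8A, C3 = 0xEC

CFB encryption: C_i = P_i ⊕ E(K, C_{i−1}), with C_{−1} = IV.
C0: E(K, 0x33) = 0x3A; 0xD3 ⊕ 0x3A = 0xE9.
C1: E(K, 0xE9) = 0xE0; 0x65 ⊕ 0xE0 = 0x85.
C2: E(K, 0x85) = 0x8C; 0x06 ⊕ 0x8C = 0x8A.
C3: E(K, 0x8A) = 0x83; 0x6F ⊕ 0x83 = 0xEC.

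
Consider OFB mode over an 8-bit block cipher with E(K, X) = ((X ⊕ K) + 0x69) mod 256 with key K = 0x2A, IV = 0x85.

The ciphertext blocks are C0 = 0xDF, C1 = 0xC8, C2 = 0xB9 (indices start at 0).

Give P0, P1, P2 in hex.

OFB decryption: S_i = E(K, S_{i−1}) with S_{−1} = IV; P_i = C_i ⊕ S_i.
P0: S = E(K, 0x85) = 0x18; 0xDF ⊕ 0x18 = 0xC7.
P1: S = E(K, 0x18) = 0x9B; 0xC8 ⊕ 0x9B = 0x53.
P2: S = E(K, 0x9B) = 0x1A; 0xB9 ⊕ 0x1A = 0xA3.

P0 = 0xC7, P1 = 0x53, P2 = 0xA3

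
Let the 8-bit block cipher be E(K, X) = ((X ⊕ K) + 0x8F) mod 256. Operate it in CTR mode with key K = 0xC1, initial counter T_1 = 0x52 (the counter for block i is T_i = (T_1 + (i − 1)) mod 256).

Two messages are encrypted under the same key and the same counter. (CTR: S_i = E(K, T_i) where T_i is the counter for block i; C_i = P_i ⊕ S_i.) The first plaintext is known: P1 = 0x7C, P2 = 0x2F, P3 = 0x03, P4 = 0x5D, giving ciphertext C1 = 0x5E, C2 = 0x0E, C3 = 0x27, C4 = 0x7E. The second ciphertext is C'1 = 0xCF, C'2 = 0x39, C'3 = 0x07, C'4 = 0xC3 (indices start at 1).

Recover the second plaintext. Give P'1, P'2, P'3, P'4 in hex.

P'1 = 0xED, P'2 = 0x18, P'3 = 0x23, P'4 = 0xE0

In CTR with a reused counter, both messages share the same keystream S_i, so C_i ⊕ C'_i = P_i ⊕ P'_i and thus P'_i = P_i ⊕ C_i ⊕ C'_i.
P'1: 0x7C ⊕ 0x5E ⊕ 0xCF = 0xED.
P'2: 0x2F ⊕ 0x0E ⊕ 0x39 = 0x18.
P'3: 0x03 ⊕ 0x27 ⊕ 0x07 = 0x23.
P'4: 0x5D ⊕ 0x7E ⊕ 0xC3 = 0xE0.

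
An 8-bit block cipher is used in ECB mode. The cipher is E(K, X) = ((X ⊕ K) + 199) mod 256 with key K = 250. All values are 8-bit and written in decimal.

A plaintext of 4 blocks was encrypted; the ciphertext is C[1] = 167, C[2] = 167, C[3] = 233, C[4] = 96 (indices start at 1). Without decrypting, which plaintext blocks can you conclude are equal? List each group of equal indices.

P[1] = P[2]

ECB encrypts each block independently with the same key, so equal ciphertext blocks imply equal plaintext blocks.
C[1] = C[2] = 167, so P[1] = P[2].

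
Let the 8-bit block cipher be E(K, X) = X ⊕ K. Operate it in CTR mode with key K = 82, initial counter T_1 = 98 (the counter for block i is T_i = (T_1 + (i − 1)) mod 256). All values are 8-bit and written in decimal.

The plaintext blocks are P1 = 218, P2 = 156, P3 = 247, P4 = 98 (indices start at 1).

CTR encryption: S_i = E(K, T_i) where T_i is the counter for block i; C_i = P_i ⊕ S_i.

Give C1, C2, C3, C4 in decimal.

C1 = 234, C2 = 173, C3 = 193, C4 = 85

C1: T = 98, S = E(K, T) = 48; 218 ⊕ 48 = 234.
C2: T = 99, S = E(K, T) = 49; 156 ⊕ 49 = 173.
C3: T = 100, S = E(K, T) = 54; 247 ⊕ 54 = 193.
C4: T = 101, S = E(K, T) = 55; 98 ⊕ 55 = 85.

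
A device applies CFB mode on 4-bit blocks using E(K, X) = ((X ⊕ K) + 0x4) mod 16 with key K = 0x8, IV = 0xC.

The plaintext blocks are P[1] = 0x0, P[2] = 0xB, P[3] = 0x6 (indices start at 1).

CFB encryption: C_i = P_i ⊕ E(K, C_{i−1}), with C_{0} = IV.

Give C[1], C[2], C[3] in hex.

C[1]: E(K, 0xC) = 0x8; 0x0 ⊕ 0x8 = 0x8.
C[2]: E(K, 0x8) = 0x4; 0xB ⊕ 0x4 = 0xF.
C[3]: E(K, 0xF) = 0xB; 0x6 ⊕ 0xB = 0xD.

C[1] = 0x8, C[2] = 0xF, C[3] = 0xD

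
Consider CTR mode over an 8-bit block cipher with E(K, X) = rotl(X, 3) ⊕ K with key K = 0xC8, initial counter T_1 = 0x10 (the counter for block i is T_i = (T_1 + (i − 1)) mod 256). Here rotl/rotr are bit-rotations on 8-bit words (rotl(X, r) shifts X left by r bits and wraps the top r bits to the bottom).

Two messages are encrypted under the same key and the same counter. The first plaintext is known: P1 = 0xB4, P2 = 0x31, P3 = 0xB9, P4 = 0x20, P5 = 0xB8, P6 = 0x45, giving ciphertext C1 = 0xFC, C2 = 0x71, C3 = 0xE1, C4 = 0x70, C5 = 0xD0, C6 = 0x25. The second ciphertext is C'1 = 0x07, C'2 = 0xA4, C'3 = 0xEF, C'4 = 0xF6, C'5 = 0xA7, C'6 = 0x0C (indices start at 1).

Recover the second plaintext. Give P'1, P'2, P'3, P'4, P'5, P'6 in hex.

In CTR with a reused counter, both messages share the same keystream S_i, so C_i ⊕ C'_i = P_i ⊕ P'_i and thus P'_i = P_i ⊕ C_i ⊕ C'_i.
P'1: 0xB4 ⊕ 0xFC ⊕ 0x07 = 0x4F.
P'2: 0x31 ⊕ 0x71 ⊕ 0xA4 = 0xE4.
P'3: 0xB9 ⊕ 0xE1 ⊕ 0xEF = 0xB7.
P'4: 0x20 ⊕ 0x70 ⊕ 0xF6 = 0xA6.
P'5: 0xB8 ⊕ 0xD0 ⊕ 0xA7 = 0xCF.
P'6: 0x45 ⊕ 0x25 ⊕ 0x0C = 0x6C.

P'1 = 0x4F, P'2 = 0xE4, P'3 = 0xB7, P'4 = 0xA6, P'5 = 0xCF, P'6 = 0x6C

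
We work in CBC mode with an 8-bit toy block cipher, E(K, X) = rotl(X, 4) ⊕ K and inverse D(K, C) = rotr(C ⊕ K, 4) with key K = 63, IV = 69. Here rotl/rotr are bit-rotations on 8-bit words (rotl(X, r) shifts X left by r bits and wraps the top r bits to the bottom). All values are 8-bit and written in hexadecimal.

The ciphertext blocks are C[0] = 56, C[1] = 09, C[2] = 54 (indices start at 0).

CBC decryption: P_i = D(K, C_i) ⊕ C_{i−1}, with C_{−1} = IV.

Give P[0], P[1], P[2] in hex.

P[0]: D(K, 56) = 53; 53 ⊕ 69 = 3A.
P[1]: D(K, 09) = A6; A6 ⊕ 56 = F0.
P[2]: D(K, 54) = 73; 73 ⊕ 09 = 7A.

P[0] = 3A, P[1] = F0, P[2] = 7A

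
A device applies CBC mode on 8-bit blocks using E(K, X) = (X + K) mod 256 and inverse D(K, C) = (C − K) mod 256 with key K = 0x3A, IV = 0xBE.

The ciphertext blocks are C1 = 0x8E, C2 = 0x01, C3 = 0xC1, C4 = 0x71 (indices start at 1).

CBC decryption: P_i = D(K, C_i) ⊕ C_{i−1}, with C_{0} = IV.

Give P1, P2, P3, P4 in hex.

P1 = 0xEA, P2 = 0x49, P3 = 0x86, P4 = 0xF6

P1: D(K, 0x8E) = 0x54; 0x54 ⊕ 0xBE = 0xEA.
P2: D(K, 0x01) = 0xC7; 0xC7 ⊕ 0x8E = 0x49.
P3: D(K, 0xC1) = 0x87; 0x87 ⊕ 0x01 = 0x86.
P4: D(K, 0x71) = 0x37; 0x37 ⊕ 0xC1 = 0xF6.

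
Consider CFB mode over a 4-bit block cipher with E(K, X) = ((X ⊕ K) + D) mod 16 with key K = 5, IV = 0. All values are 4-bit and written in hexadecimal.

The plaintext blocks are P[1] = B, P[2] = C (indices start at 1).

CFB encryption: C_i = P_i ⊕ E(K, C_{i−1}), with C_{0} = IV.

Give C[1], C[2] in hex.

C[1]: E(K, 0) = 2; B ⊕ 2 = 9.
C[2]: E(K, 9) = 9; C ⊕ 9 = 5.

C[1] = 9, C[2] = 5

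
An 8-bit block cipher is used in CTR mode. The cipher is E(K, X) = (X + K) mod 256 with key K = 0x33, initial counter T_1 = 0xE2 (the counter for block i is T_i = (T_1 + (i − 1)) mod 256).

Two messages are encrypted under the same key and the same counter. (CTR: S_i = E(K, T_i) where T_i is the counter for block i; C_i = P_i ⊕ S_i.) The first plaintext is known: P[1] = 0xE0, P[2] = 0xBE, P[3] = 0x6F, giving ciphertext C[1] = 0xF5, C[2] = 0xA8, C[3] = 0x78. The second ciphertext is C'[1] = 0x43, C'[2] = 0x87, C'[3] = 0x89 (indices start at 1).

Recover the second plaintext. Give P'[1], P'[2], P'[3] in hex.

In CTR with a reused counter, both messages share the same keystream S_i, so C_i ⊕ C'_i = P_i ⊕ P'_i and thus P'_i = P_i ⊕ C_i ⊕ C'_i.
P'[1]: 0xE0 ⊕ 0xF5 ⊕ 0x43 = 0x56.
P'[2]: 0xBE ⊕ 0xA8 ⊕ 0x87 = 0x91.
P'[3]: 0x6F ⊕ 0x78 ⊕ 0x89 = 0x9E.

P'[1] = 0x56, P'[2] = 0x91, P'[3] = 0x9E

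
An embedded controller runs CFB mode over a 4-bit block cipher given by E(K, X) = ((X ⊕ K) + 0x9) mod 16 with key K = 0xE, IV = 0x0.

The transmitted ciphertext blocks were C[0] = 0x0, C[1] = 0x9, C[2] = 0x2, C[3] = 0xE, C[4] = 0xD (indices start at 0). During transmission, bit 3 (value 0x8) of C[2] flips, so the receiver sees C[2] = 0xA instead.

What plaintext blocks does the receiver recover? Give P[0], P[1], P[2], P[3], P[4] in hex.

CFB decryption: P_i = C_i ⊕ E(K, C_{i−1}), with C_{−1} = IV.
Only C[2] changed, to 0xA. In CFB, a change in C_i flips the same bit in P_i and garbles P_{i+1}. Decrypting the received ciphertext:
P[0]: E(K, 0x0) = 0x7; 0x0 ⊕ 0x7 = 0x7.
P[1]: E(K, 0x0) = 0x7; 0x9 ⊕ 0x7 = 0xE.
P[2]: E(K, 0x9) = 0x0; 0xA ⊕ 0x0 = 0xA.
P[3]: E(K, 0xA) = 0xD; 0xE ⊕ 0xD = 0x3.
P[4]: E(K, 0xE) = 0x9; 0xD ⊕ 0x9 = 0x4.
Blocks that differ from the original plaintext: P[2], P[3].

P[0] = 0x7, P[1] = 0xE, P[2] = 0xA, P[3] = 0x3, P[4] = 0x4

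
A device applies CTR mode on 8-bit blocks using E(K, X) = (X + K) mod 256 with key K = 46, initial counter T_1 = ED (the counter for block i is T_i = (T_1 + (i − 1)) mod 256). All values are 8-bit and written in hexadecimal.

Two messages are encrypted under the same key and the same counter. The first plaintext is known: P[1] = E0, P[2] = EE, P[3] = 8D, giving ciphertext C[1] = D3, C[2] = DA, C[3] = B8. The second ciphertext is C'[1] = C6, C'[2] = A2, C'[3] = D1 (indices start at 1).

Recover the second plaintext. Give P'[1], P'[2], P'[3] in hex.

In CTR with a reused counter, both messages share the same keystream S_i, so C_i ⊕ C'_i = P_i ⊕ P'_i and thus P'_i = P_i ⊕ C_i ⊕ C'_i.
P'[1]: E0 ⊕ D3 ⊕ C6 = F5.
P'[2]: EE ⊕ DA ⊕ A2 = 96.
P'[3]: 8D ⊕ B8 ⊕ D1 = E4.

P'[1] = F5, P'[2] = 96, P'[3] = E4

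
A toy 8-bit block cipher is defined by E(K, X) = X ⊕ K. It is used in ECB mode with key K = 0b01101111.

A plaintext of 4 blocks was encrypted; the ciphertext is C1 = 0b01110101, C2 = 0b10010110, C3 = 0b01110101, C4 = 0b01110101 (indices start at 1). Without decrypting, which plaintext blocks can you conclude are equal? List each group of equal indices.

P1 = P3 = P4

ECB encrypts each block independently with the same key, so equal ciphertext blocks imply equal plaintext blocks.
C1 = C3 = C4 = 0b01110101, so P1 = P3 = P4.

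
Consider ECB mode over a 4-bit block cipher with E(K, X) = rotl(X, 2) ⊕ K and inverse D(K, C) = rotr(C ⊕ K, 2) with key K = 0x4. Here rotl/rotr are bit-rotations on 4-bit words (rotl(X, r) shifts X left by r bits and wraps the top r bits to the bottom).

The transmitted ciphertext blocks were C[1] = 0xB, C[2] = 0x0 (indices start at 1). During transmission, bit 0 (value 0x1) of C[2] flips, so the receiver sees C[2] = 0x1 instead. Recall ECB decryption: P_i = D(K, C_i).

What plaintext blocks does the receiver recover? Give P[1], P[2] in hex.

P[1] = 0xF, P[2] = 0x5

Only C[2] changed, to 0x1. In ECB, a change in C_i affects only P_i. Decrypting the received ciphertext:
P[1]: D(K, 0xB) = 0xF.
P[2]: D(K, 0x1) = 0x5.
Blocks that differ from the original plaintext: P[2].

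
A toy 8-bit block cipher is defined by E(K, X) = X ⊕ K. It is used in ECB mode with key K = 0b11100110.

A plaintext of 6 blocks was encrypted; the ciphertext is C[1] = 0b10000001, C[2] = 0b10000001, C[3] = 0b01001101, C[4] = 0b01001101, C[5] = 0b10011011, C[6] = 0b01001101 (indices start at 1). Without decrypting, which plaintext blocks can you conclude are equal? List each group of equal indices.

P[1] = P[2]; P[3] = P[4] = P[6]

ECB encrypts each block independently with the same key, so equal ciphertext blocks imply equal plaintext blocks.
C[1] = C[2] = 0b10000001, so P[1] = P[2].
C[3] = C[4] = C[6] = 0b01001101, so P[3] = P[4] = P[6].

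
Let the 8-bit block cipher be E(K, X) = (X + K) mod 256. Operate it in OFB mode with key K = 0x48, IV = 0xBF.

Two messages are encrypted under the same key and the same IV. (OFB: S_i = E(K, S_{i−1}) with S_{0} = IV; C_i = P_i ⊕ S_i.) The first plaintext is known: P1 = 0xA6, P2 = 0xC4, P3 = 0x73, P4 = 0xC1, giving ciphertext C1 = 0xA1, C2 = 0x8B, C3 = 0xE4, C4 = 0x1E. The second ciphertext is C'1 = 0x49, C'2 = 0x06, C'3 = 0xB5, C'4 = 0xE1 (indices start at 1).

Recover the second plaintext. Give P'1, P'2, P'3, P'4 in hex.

In OFB with a reused IV, both messages share the same keystream S_i, so C_i ⊕ C'_i = P_i ⊕ P'_i and thus P'_i = P_i ⊕ C_i ⊕ C'_i.
P'1: 0xA6 ⊕ 0xA1 ⊕ 0x49 = 0x4E.
P'2: 0xC4 ⊕ 0x8B ⊕ 0x06 = 0x49.
P'3: 0x73 ⊕ 0xE4 ⊕ 0xB5 = 0x22.
P'4: 0xC1 ⊕ 0x1E ⊕ 0xE1 = 0x3E.

P'1 = 0x4E, P'2 = 0x49, P'3 = 0x22, P'4 = 0x3E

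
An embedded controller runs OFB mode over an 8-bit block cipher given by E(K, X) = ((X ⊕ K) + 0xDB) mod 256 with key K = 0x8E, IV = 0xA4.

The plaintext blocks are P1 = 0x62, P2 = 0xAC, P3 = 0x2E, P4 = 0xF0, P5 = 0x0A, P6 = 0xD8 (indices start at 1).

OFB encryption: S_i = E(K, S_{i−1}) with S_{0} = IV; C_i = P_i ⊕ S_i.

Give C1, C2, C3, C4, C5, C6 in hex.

C1 = 0x67, C2 = 0xCA, C3 = 0xED, C4 = 0xD8, C5 = 0x8B, C6 = 0x32

C1: S = E(K, 0xA4) = 0x05; 0x62 ⊕ 0x05 = 0x67.
C2: S = E(K, 0x05) = 0x66; 0xAC ⊕ 0x66 = 0xCA.
C3: S = E(K, 0x66) = 0xC3; 0x2E ⊕ 0xC3 = 0xED.
C4: S = E(K, 0xC3) = 0x28; 0xF0 ⊕ 0x28 = 0xD8.
C5: S = E(K, 0x28) = 0x81; 0x0A ⊕ 0x81 = 0x8B.
C6: S = E(K, 0x81) = 0xEA; 0xD8 ⊕ 0xEA = 0x32.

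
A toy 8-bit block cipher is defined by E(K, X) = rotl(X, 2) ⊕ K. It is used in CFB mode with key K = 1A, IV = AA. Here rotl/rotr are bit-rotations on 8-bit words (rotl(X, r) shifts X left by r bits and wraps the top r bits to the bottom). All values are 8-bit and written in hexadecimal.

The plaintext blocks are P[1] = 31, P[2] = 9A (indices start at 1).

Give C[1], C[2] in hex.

C[1] = 81, C[2] = 86

CFB encryption: C_i = P_i ⊕ E(K, C_{i−1}), with C_{0} = IV.
C[1]: E(K, AA) = B0; 31 ⊕ B0 = 81.
C[2]: E(K, 81) = 1C; 9A ⊕ 1C = 86.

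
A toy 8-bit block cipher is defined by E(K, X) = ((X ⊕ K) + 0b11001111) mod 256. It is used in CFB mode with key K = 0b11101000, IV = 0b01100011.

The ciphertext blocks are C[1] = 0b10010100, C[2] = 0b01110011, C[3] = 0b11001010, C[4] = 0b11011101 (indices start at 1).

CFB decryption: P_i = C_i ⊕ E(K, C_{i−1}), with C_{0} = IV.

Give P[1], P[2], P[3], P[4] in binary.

P[1]: E(K, 0b01100011) = 0b01011010; 0b10010100 ⊕ 0b01011010 = 0b11001110.
P[2]: E(K, 0b10010100) = 0b01001011; 0b01110011 ⊕ 0b01001011 = 0b00111000.
P[3]: E(K, 0b01110011) = 0b01101010; 0b11001010 ⊕ 0b01101010 = 0b10100000.
P[4]: E(K, 0b11001010) = 0b11110001; 0b11011101 ⊕ 0b11110001 = 0b00101100.

P[1] = 0b11001110, P[2] = 0b00111000, P[3] = 0b10100000, P[4] = 0b00101100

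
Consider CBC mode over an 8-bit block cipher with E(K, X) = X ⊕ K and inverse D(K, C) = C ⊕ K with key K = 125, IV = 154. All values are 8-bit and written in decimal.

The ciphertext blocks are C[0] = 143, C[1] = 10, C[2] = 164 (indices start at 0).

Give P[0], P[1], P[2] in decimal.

P[0] = 104, P[1] = 248, P[2] = 211

CBC decryption: P_i = D(K, C_i) ⊕ C_{i−1}, with C_{−1} = IV.
P[0]: D(K, 143) = 242; 242 ⊕ 154 = 104.
P[1]: D(K, 10) = 119; 119 ⊕ 143 = 248.
P[2]: D(K, 164) = 217; 217 ⊕ 10 = 211.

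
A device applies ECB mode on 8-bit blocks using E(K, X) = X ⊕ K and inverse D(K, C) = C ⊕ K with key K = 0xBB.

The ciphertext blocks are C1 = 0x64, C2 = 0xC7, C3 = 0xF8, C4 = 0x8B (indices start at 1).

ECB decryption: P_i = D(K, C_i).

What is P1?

P1 = 0xDF

P1: D(K, 0x64) = 0xDF.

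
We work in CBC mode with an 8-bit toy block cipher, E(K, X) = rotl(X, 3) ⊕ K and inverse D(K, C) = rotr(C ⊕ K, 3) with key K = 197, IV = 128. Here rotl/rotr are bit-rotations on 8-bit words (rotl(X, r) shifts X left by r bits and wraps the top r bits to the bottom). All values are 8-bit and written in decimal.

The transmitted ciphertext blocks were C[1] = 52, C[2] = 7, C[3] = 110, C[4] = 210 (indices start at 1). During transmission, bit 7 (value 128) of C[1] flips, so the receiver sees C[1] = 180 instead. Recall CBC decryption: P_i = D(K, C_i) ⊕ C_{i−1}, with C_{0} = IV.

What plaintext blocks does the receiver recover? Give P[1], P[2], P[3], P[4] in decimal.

P[1] = 174, P[2] = 236, P[3] = 114, P[4] = 140

Only C[1] changed, to 180. In CBC, a change in C_i garbles P_i and flips the same bit in P_{i+1}. Decrypting the received ciphertext:
P[1]: D(K, 180) = 46; 46 ⊕ 128 = 174.
P[2]: D(K, 7) = 88; 88 ⊕ 180 = 236.
P[3]: D(K, 110) = 117; 117 ⊕ 7 = 114.
P[4]: D(K, 210) = 226; 226 ⊕ 110 = 140.
Blocks that differ from the original plaintext: P[1], P[2].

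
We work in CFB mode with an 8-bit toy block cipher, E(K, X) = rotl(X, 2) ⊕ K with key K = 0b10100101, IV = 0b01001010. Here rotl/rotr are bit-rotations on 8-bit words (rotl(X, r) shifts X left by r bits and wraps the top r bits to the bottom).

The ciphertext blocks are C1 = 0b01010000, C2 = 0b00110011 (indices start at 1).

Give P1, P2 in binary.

P1 = 0b11011100, P2 = 0b11010111

CFB decryption: P_i = C_i ⊕ E(K, C_{i−1}), with C_{0} = IV.
P1: E(K, 0b01001010) = 0b10001100; 0b01010000 ⊕ 0b10001100 = 0b11011100.
P2: E(K, 0b01010000) = 0b11100100; 0b00110011 ⊕ 0b11100100 = 0b11010111.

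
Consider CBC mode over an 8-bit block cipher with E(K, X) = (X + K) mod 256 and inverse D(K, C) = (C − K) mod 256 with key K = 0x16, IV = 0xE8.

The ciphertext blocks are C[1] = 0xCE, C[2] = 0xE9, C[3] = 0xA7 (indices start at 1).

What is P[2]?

CBC decryption: P_i = D(K, C_i) ⊕ C_{i−1}, with C_{0} = IV.
P[2]: D(K, 0xE9) = 0xD3; 0xD3 ⊕ 0xCE = 0x1D.

P[2] = 0x1D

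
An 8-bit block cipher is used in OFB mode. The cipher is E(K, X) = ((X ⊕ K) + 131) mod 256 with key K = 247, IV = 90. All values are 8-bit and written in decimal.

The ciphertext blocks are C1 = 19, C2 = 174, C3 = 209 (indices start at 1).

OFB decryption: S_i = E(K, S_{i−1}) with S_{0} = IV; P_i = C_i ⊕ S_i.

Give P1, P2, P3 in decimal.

P1 = 35, P2 = 228, P3 = 145

P1: S = E(K, 90) = 48; 19 ⊕ 48 = 35.
P2: S = E(K, 48) = 74; 174 ⊕ 74 = 228.
P3: S = E(K, 74) = 64; 209 ⊕ 64 = 145.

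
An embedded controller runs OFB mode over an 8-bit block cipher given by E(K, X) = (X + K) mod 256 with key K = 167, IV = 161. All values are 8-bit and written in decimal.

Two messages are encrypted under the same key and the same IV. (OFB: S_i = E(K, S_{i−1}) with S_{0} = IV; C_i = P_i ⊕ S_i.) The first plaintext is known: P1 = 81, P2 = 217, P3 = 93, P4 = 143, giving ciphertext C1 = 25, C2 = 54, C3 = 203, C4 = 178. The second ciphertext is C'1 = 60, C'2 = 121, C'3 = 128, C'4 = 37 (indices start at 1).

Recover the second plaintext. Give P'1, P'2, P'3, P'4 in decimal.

P'1 = 116, P'2 = 150, P'3 = 22, P'4 = 24

In OFB with a reused IV, both messages share the same keystream S_i, so C_i ⊕ C'_i = P_i ⊕ P'_i and thus P'_i = P_i ⊕ C_i ⊕ C'_i.
P'1: 81 ⊕ 25 ⊕ 60 = 116.
P'2: 217 ⊕ 54 ⊕ 121 = 150.
P'3: 93 ⊕ 203 ⊕ 128 = 22.
P'4: 143 ⊕ 178 ⊕ 37 = 24.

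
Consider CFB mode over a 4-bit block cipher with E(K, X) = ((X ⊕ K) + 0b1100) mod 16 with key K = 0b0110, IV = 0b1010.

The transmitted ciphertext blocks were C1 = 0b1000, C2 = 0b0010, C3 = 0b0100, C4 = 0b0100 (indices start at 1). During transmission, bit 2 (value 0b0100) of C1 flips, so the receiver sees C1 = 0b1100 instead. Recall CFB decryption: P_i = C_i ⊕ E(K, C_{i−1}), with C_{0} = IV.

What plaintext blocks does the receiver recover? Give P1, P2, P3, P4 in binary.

Only C1 changed, to 0b1100. In CFB, a change in C_i flips the same bit in P_i and garbles P_{i+1}. Decrypting the received ciphertext:
P1: E(K, 0b1010) = 0b1000; 0b1100 ⊕ 0b1000 = 0b0100.
P2: E(K, 0b1100) = 0b0110; 0b0010 ⊕ 0b0110 = 0b0100.
P3: E(K, 0b0010) = 0b0000; 0b0100 ⊕ 0b0000 = 0b0100.
P4: E(K, 0b0100) = 0b1110; 0b0100 ⊕ 0b1110 = 0b1010.
Blocks that differ from the original plaintext: P1, P2.

P1 = 0b0100, P2 = 0b0100, P3 = 0b0100, P4 = 0b1010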